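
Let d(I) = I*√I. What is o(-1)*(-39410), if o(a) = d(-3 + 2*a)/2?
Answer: 98525*I*√5 ≈ 2.2031e+5*I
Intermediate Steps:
d(I) = I^(3/2)
o(a) = (-3 + 2*a)^(3/2)/2
o(-1)*(-39410) = ((-3 + 2*(-1))^(3/2)/2)*(-39410) = ((-3 - 2)^(3/2)/2)*(-39410) = ((-5)^(3/2)/2)*(-39410) = ((-5*I*√5)/2)*(-39410) = -5*I*√5/2*(-39410) = 98525*I*√5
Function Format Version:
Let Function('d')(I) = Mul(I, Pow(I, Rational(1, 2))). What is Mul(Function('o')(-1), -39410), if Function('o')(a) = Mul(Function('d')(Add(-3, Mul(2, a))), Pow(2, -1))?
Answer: Mul(98525, I, Pow(5, Rational(1, 2))) ≈ Mul(2.2031e+5, I)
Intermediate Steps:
Function('d')(I) = Pow(I, Rational(3, 2))
Function('o')(a) = Mul(Rational(1, 2), Pow(Add(-3, Mul(2, a)), Rational(3, 2))) (Function('o')(a) = Mul(Pow(Add(-3, Mul(2, a)), Rational(3, 2)), Pow(2, -1)) = Mul(Pow(Add(-3, Mul(2, a)), Rational(3, 2)), Rational(1, 2)) = Mul(Rational(1, 2), Pow(Add(-3, Mul(2, a)), Rational(3, 2))))
Mul(Function('o')(-1), -39410) = Mul(Mul(Rational(1, 2), Pow(Add(-3, Mul(2, -1)), Rational(3, 2))), -39410) = Mul(Mul(Rational(1, 2), Pow(Add(-3, -2), Rational(3, 2))), -39410) = Mul(Mul(Rational(1, 2), Pow(-5, Rational(3, 2))), -39410) = Mul(Mul(Rational(1, 2), Mul(-5, I, Pow(5, Rational(1, 2)))), -39410) = Mul(Mul(Rational(-5, 2), I, Pow(5, Rational(1, 2))), -39410) = Mul(98525, I, Pow(5, Rational(1, 2)))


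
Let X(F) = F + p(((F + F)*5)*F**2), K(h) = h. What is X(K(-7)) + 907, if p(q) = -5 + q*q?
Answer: 11765795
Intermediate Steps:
p(q) = -5 + q**2
X(F) = -5 + F + 100*F**6 (X(F) = F + (-5 + (((F + F)*5)*F**2)**2) = F + (-5 + (((2*F)*5)*F**2)**2) = F + (-5 + ((10*F)*F**2)**2) = F + (-5 + (10*F**3)**2) = F + (-5 + 100*F**6) = -5 + F + 100*F**6)
X(K(-7)) + 907 = (-5 - 7 + 100*(-7)**6) + 907 = (-5 - 7 + 100*117649) + 907 = (-5 - 7 + 11764900) + 907 = 11764888 + 907 = 11765795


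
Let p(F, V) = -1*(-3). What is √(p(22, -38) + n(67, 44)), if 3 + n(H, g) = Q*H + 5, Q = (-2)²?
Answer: √273 ≈ 16.523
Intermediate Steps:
Q = 4
n(H, g) = 2 + 4*H (n(H, g) = -3 + (4*H + 5) = -3 + (5 + 4*H) = 2 + 4*H)
p(F, V) = 3
√(p(22, -38) + n(67, 44)) = √(3 + (2 + 4*67)) = √(3 + (2 + 268)) = √(3 + 270) = √273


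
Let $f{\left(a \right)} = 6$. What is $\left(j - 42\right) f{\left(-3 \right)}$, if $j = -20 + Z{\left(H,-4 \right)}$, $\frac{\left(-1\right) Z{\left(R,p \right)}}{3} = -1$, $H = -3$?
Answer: $-354$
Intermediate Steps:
$Z{\left(R,p \right)} = 3$ ($Z{\left(R,p \right)} = \left(-3\right) \left(-1\right) = 3$)
$j = -17$ ($j = -20 + 3 = -17$)
$\left(j - 42\right) f{\left(-3 \right)} = \left(-17 - 42\right) 6 = \left(-59\right) 6 = -354$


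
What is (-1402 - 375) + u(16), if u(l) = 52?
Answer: -1725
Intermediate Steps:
(-1402 - 375) + u(16) = (-1402 - 375) + 52 = -1777 + 52 = -1725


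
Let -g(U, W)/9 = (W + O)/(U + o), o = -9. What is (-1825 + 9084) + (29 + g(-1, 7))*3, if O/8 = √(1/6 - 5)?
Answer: 73649/10 + 18*I*√174/5 ≈ 7364.9 + 47.487*I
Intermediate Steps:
O = 4*I*√174/3 (O = 8*√(1/6 - 5) = 8*√(1*(⅙) - 5) = 8*√(⅙ - 5) = 8*√(-29/6) = 8*(I*√174/6) = 4*I*√174/3 ≈ 17.588*I)
g(U, W) = -9*(W + 4*I*√174/3)/(-9 + U) (g(U, W) = -9*(W + 4*I*√174/3)/(U - 9) = -9*(W + 4*I*√174/3)/(-9 + U))
(-1825 + 9084) + (29 + g(-1, 7))*3 = (-1825 + 9084) + (29 + 3*(-3*7 - 4*I*√174)/(-9 - 1))*3 = 7259 + (29 + 3*(-21 - 4*I*√174)/(-10))*3 = 7259 + (29 + 3*(-⅒)*(-21 - 4*I*√174))*3 = 7259 + (29 + (63/10 + 6*I*√174/5))*3 = 7259 + (353/10 + 6*I*√174/5)*3 = 7259 + (1059/10 + 18*I*√174/5) = 73649/10 + 18*I*√174/5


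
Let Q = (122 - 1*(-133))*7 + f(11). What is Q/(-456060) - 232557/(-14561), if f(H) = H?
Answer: 26508448466/1660172415 ≈ 15.967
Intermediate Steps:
Q = 1796 (Q = (122 - 1*(-133))*7 + 11 = (122 + 133)*7 + 11 = 255*7 + 11 = 1785 + 11 = 1796)
Q/(-456060) - 232557/(-14561) = 1796/(-456060) - 232557/(-14561) = 1796*(-1/456060) - 232557*(-1/14561) = -449/114015 + 232557/14561 = 26508448466/1660172415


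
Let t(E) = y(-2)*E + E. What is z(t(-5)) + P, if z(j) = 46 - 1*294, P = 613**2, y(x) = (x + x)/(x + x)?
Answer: 375521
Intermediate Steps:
y(x) = 1 (y(x) = (2*x)/((2*x)) = (2*x)*(1/(2*x)) = 1)
P = 375769
t(E) = 2*E (t(E) = 1*E + E = E + E = 2*E)
z(j) = -248 (z(j) = 46 - 294 = -248)
z(t(-5)) + P = -248 + 375769 = 375521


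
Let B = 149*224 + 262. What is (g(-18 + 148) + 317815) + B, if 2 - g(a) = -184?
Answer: 351639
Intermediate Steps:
B = 33638 (B = 33376 + 262 = 33638)
g(a) = 186 (g(a) = 2 - 1*(-184) = 2 + 184 = 186)
(g(-18 + 148) + 317815) + B = (186 + 317815) + 33638 = 318001 + 33638 = 351639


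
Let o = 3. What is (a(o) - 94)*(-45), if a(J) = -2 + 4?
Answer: 4140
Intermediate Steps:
a(J) = 2
(a(o) - 94)*(-45) = (2 - 94)*(-45) = -92*(-45) = 4140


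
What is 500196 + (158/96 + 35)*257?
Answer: 24461471/48 ≈ 5.0961e+5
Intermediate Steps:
500196 + (158/96 + 35)*257 = 500196 + (158*(1/96) + 35)*257 = 500196 + (79/48 + 35)*257 = 500196 + (1759/48)*257 = 500196 + 452063/48 = 24461471/48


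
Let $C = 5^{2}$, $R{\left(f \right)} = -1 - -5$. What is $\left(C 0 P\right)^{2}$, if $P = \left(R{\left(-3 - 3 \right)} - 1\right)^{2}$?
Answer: $0$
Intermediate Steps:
$R{\left(f \right)} = 4$ ($R{\left(f \right)} = -1 + 5 = 4$)
$P = 9$ ($P = \left(4 - 1\right)^{2} = 3^{2} = 9$)
$C = 25$
$\left(C 0 P\right)^{2} = \left(25 \cdot 0 \cdot 9\right)^{2} = \left(25 \cdot 0\right)^{2} = 0^{2} = 0$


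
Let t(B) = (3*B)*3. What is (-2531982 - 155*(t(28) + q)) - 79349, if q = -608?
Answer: -2556151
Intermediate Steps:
t(B) = 9*B
(-2531982 - 155*(t(28) + q)) - 79349 = (-2531982 - 155*(9*28 - 608)) - 79349 = (-2531982 - 155*(252 - 608)) - 79349 = (-2531982 - 155*(-356)) - 79349 = (-2531982 + 55180) - 79349 = -2476802 - 79349 = -2556151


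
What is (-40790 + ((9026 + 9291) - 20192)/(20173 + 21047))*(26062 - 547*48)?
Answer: 10872831365/1374 ≈ 7.9133e+6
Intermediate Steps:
(-40790 + ((9026 + 9291) - 20192)/(20173 + 21047))*(26062 - 547*48) = (-40790 + (18317 - 20192)/41220)*(26062 - 26256) = (-40790 - 1875*1/41220)*(-194) = (-40790 - 125/2748)*(-194) = -112091045/2748*(-194) = 10872831365/1374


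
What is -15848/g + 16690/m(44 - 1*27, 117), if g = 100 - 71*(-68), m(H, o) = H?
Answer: 1463909/1496 ≈ 978.55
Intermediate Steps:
g = 4928 (g = 100 + 4828 = 4928)
-15848/g + 16690/m(44 - 1*27, 117) = -15848/4928 + 16690/(44 - 1*27) = -15848*1/4928 + 16690/(44 - 27) = -283/88 + 16690/17 = 1463909/1496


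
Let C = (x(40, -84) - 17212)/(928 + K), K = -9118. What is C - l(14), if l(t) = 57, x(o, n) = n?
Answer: -224767/4095 ≈ -54.888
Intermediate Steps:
C = 8648/4095 (C = (-84 - 17212)/(928 - 9118) = -17296/(-8190) = -17296*(-1/8190) = 8648/4095 ≈ 2.1118)
C - l(14) = 8648/4095 - 1*57 = 8648/4095 - 57 = -224767/4095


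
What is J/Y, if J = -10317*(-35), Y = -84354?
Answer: -120365/28118 ≈ -4.2807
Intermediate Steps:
J = 361095
J/Y = 361095/(-84354) = 361095*(-1/84354) = -120365/28118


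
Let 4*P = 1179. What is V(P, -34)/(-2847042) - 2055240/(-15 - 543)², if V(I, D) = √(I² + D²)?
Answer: -19030/2883 - √1408537/11388168 ≈ -6.6009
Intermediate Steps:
P = 1179/4 (P = (¼)*1179 = 1179/4 ≈ 294.75)
V(I, D) = √(D² + I²)
V(P, -34)/(-2847042) - 2055240/(-15 - 543)² = √((-34)² + (1179/4)²)/(-2847042) - 2055240/(-15 - 543)² = √(1156 + 1390041/16)*(-1/2847042) - 2055240/((-558)²) = √(1408537/16)*(-1/2847042) - 2055240/311364 = (√1408537/4)*(-1/2847042) - 2055240*1/311364 = -√1408537/11388168 - 19030/2883 = -19030/2883 - √1408537/11388168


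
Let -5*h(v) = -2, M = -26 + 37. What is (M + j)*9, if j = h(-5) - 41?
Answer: -1332/5 ≈ -266.40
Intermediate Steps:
M = 11
h(v) = 2/5 (h(v) = -1/5*(-2) = 2/5)
j = -203/5 (j = 2/5 - 41 = -203/5 ≈ -40.600)
(M + j)*9 = (11 - 203/5)*9 = -148/5*9 = -1332/5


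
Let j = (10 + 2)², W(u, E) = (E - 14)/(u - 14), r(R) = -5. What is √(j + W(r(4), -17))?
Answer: √52573/19 ≈ 12.068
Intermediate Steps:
W(u, E) = (-14 + E)/(-14 + u)
j = 144 (j = 12² = 144)
√(j + W(r(4), -17)) = √(144 + (-14 - 17)/(-14 - 5)) = √(144 - 31/(-19)) = √(144 - 1/19*(-31)) = √(144 + 31/19) = √(2767/19) = √52573/19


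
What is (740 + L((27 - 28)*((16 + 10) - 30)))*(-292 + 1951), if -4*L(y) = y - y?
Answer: 1227660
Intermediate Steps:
L(y) = 0 (L(y) = -(y - y)/4 = -¼*0 = 0)
(740 + L((27 - 28)*((16 + 10) - 30)))*(-292 + 1951) = (740 + 0)*(-292 + 1951) = 740*1659 = 1227660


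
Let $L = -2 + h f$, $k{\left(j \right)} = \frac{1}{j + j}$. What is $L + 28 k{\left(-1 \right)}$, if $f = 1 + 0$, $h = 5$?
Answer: $-11$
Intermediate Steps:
$f = 1$
$k{\left(j \right)} = \frac{1}{2 j}$
$L = 3$ ($L = -2 + 5 \cdot 1 = -2 + 5 = 3$)
$L + 28 k{\left(-1 \right)} = 3 + 28 \frac{1}{2 \left(-1\right)} = 3 + 28 \cdot \frac{1}{2} \left(-1\right) = 3 + 28 \left(- \frac{1}{2}\right) = 3 - 14 = -11$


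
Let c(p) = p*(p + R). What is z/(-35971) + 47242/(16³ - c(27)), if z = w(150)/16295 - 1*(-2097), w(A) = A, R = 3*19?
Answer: 2762831343827/107147752946 ≈ 25.785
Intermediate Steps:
R = 57
c(p) = p*(57 + p) (c(p) = p*(p + 57) = p*(57 + p))
z = 6834153/3259 (z = 150/16295 - 1*(-2097) = 150*(1/16295) + 2097 = 30/3259 + 2097 = 6834153/3259 ≈ 2097.0)
z/(-35971) + 47242/(16³ - c(27)) = (6834153/3259)/(-35971) + 47242/(16³ - 27*(57 + 27)) = (6834153/3259)*(-1/35971) + 47242/(4096 - 27*84) = -6834153/117229489 + 47242/(4096 - 1*2268) = -6834153/117229489 + 47242/(4096 - 2268) = -6834153/117229489 + 47242/1828 = -6834153/117229489 + 47242*(1/1828) = -6834153/117229489 + 23621/914 = 2762831343827/107147752946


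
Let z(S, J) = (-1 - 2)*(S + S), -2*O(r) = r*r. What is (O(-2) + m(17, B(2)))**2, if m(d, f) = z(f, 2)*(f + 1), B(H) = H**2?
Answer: 14884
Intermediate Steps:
O(r) = -r**2/2 (O(r) = -r*r/2 = -r**2/2)
z(S, J) = -6*S
m(d, f) = -6*f*(1 + f) (m(d, f) = (-6*f)*(f + 1) = (-6*f)*(1 + f) = -6*f*(1 + f))
(O(-2) + m(17, B(2)))**2 = (-1/2*(-2)**2 - 6*2**2*(1 + 2**2))**2 = (-1/2*4 - 6*4*(1 + 4))**2 = (-2 - 6*4*5)**2 = (-2 - 120)**2 = (-122)**2 = 14884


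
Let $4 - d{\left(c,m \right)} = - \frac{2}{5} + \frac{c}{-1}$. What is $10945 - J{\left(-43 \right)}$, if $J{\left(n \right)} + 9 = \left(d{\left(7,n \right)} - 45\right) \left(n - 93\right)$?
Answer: $\frac{31922}{5} \approx 6384.4$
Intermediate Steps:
$d{\left(c,m \right)} = \frac{22}{5} + c$ ($d{\left(c,m \right)} = 4 - \left(- \frac{2}{5} + \frac{c}{-1}\right) = 4 - \left(\left(-2\right) \frac{1}{5} + c \left(-1\right)\right) = 4 - \left(- \frac{2}{5} - c\right) = 4 + \left(\frac{2}{5} + c\right) = \frac{22}{5} + c$)
$J{\left(n \right)} = \frac{15579}{5} - \frac{168 n}{5}$ ($J{\left(n \right)} = -9 + \left(\left(\frac{22}{5} + 7\right) - 45\right) \left(n - 93\right) = -9 + \left(\frac{57}{5} - 45\right) \left(-93 + n\right) = -9 - \frac{168 \left(-93 + n\right)}{5} = -9 - \left(- \frac{15624}{5} + \frac{168 n}{5}\right) = \frac{15579}{5} - \frac{168 n}{5}$)
$10945 - J{\left(-43 \right)} = 10945 - \left(\frac{15579}{5} - - \frac{7224}{5}\right) = 10945 - \left(\frac{15579}{5} + \frac{7224}{5}\right) = 10945 - \frac{22803}{5} = \frac{31922}{5}$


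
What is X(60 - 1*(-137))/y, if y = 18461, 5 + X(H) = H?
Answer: 192/18461 ≈ 0.010400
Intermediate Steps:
X(H) = -5 + H
X(60 - 1*(-137))/y = (-5 + (60 - 1*(-137)))/18461 = (-5 + (60 + 137))*(1/18461) = (-5 + 197)*(1/18461) = 192*(1/18461) = 192/18461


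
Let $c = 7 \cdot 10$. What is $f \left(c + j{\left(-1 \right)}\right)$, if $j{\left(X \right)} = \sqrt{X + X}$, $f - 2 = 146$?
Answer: $10360 + 148 i \sqrt{2} \approx 10360.0 + 209.3 i$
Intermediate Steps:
$c = 70$
$f = 148$ ($f = 2 + 146 = 148$)
$j{\left(X \right)} = \sqrt{2} \sqrt{X}$ ($j{\left(X \right)} = \sqrt{2 X} = \sqrt{2} \sqrt{X}$)
$f \left(c + j{\left(-1 \right)}\right) = 148 \left(70 + \sqrt{2} \sqrt{-1}\right) = 148 \left(70 + \sqrt{2} i\right) = 148 \left(70 + i \sqrt{2}\right) = 10360 + 148 i \sqrt{2}$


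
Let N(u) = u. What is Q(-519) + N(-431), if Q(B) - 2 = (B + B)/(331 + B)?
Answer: -39807/94 ≈ -423.48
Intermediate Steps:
Q(B) = 2 + 2*B/(331 + B) (Q(B) = 2 + (B + B)/(331 + B) = 2 + (2*B)/(331 + B) = 2 + 2*B/(331 + B))
Q(-519) + N(-431) = 2*(331 + 2*(-519))/(331 - 519) - 431 = 2*(331 - 1038)/(-188) - 431 = 2*(-1/188)*(-707) - 431 = 707/94 - 431 = -39807/94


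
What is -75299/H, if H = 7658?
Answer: -10757/1094 ≈ -9.8327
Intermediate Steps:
-75299/H = -75299/7658 = -75299*1/7658 = -10757/1094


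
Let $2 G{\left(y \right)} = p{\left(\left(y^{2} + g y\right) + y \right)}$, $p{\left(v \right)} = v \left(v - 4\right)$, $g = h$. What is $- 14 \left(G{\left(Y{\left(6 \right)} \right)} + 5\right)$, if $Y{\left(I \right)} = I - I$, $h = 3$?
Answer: $-70$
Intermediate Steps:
$g = 3$
$Y{\left(I \right)} = 0$
$p{\left(v \right)} = v \left(-4 + v\right)$
$G{\left(y \right)} = \frac{\left(y^{2} + 4 y\right) \left(-4 + y^{2} + 4 y\right)}{2}$ ($G{\left(y \right)} = \frac{\left(\left(y^{2} + 3 y\right) + y\right) \left(-4 + \left(\left(y^{2} + 3 y\right) + y\right)\right)}{2} = \frac{\left(y^{2} + 4 y\right) \left(-4 + \left(y^{2} + 4 y\right)\right)}{2} = \frac{\left(y^{2} + 4 y\right) \left(-4 + y^{2} + 4 y\right)}{2}$)
$- 14 \left(G{\left(Y{\left(6 \right)} \right)} + 5\right) = - 14 \left(\frac{1}{2} \cdot 0 \left(-4 + 0 \left(4 + 0\right)\right) \left(4 + 0\right) + 5\right) = - 14 \left(\frac{1}{2} \cdot 0 \left(-4 + 0 \cdot 4\right) 4 + 5\right) = - 14 \left(\frac{1}{2} \cdot 0 \left(-4 + 0\right) 4 + 5\right) = - 14 \left(\frac{1}{2} \cdot 0 \left(-4\right) 4 + 5\right) = - 14 \left(0 + 5\right) = \left(-14\right) 5 = -70$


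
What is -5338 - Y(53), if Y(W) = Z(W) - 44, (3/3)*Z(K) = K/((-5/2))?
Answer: -26364/5 ≈ -5272.8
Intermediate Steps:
Z(K) = -2*K/5 (Z(K) = K/((-5/2)) = K/((-5*½)) = K/(-5/2) = K*(-⅖) = -2*K/5)
Y(W) = -44 - 2*W/5 (Y(W) = -2*W/5 - 44 = -44 - 2*W/5)
-5338 - Y(53) = -5338 - (-44 - ⅖*53) = -5338 - (-44 - 106/5) = -5338 - 1*(-326/5) = -5338 + 326/5 = -26364/5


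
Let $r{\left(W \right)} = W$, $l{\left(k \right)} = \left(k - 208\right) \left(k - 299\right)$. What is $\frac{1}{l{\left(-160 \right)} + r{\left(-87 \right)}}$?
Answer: $\frac{1}{168825} \approx 5.9233 \cdot 10^{-6}$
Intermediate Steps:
$l{\left(k \right)} = \left(-299 + k\right) \left(-208 + k\right)$ ($l{\left(k \right)} = \left(-208 + k\right) \left(-299 + k\right) = \left(-299 + k\right) \left(-208 + k\right)$)
$\frac{1}{l{\left(-160 \right)} + r{\left(-87 \right)}} = \frac{1}{\left(62192 + \left(-160\right)^{2} - -81120\right) - 87} = \frac{1}{\left(62192 + 25600 + 81120\right) - 87} = \frac{1}{168912 - 87} = \frac{1}{168825}$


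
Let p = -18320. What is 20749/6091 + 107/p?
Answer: 379469943/111587120 ≈ 3.4007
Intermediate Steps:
20749/6091 + 107/p = 20749/6091 + 107/(-18320) = 20749*(1/6091) + 107*(-1/18320) = 20749/6091 - 107/18320 = 379469943/111587120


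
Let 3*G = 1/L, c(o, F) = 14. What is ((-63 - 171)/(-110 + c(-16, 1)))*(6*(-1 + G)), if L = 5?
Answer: -273/20 ≈ -13.650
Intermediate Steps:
G = 1/15 (G = (1/3)/5 = (1/3)*(1/5) = 1/15 ≈ 0.066667)
((-63 - 171)/(-110 + c(-16, 1)))*(6*(-1 + G)) = ((-63 - 171)/(-110 + 14))*(6*(-1 + 1/15)) = (-234/(-96))*(6*(-14/15)) = -234*(-1/96)*(-28/5) = (39/16)*(-28/5) = -273/20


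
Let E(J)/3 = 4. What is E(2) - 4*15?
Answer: -48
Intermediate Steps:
E(J) = 12 (E(J) = 3*4 = 12)
E(2) - 4*15 = 12 - 4*15 = 12 - 60 = -48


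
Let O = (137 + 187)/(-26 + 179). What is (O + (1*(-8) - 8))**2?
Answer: 55696/289 ≈ 192.72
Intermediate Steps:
O = 36/17 (O = 324/153 = 324*(1/153) = 36/17 ≈ 2.1176)
(O + (1*(-8) - 8))**2 = (36/17 + (1*(-8) - 8))**2 = (36/17 + (-8 - 8))**2 = (36/17 - 16)**2 = (-236/17)**2 = 55696/289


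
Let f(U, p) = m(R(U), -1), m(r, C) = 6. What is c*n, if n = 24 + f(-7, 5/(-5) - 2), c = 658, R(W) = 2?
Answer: 19740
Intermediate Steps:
f(U, p) = 6
n = 30 (n = 24 + 6 = 30)
c*n = 658*30 = 19740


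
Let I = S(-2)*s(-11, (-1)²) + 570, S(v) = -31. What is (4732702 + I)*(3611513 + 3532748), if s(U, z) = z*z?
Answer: 33815509079901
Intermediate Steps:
s(U, z) = z²
I = 539 (I = -31*((-1)²)² + 570 = -31*1² + 570 = -31*1 + 570 = -31 + 570 = 539)
(4732702 + I)*(3611513 + 3532748) = (4732702 + 539)*(3611513 + 3532748) = 4733241*7144261 = 33815509079901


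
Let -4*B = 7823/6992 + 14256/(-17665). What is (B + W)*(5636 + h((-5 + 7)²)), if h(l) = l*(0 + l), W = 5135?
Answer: 3584685582733941/123513680 ≈ 2.9023e+7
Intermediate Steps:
h(l) = l² (h(l) = l*l = l²)
B = -38515343/494054720 (B = -(7823/6992 + 14256/(-17665))/4 = -(7823*(1/6992) + 14256*(-1/17665))/4 = -(7823/6992 - 14256/17665)/4 = -¼*38515343/123513680 = -38515343/494054720 ≈ -0.077958)
(B + W)*(5636 + h((-5 + 7)²)) = (-38515343/494054720 + 5135)*(5636 + ((-5 + 7)²)²) = 2536932471857*(5636 + (2²)²)/494054720 = 2536932471857*(5636 + 4²)/494054720 = 2536932471857*(5636 + 16)/494054720 = (2536932471857/494054720)*5652 = 3584685582733941/123513680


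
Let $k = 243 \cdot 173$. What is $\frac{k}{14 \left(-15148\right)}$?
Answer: $- \frac{42039}{212072} \approx -0.19823$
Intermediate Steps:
$k = 42039$
$\frac{k}{14 \left(-15148\right)} = \frac{42039}{14 \left(-15148\right)} = \frac{42039}{-212072} = 42039 \left(- \frac{1}{212072}\right) = - \frac{42039}{212072}$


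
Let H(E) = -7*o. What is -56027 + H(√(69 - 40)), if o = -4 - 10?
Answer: -55929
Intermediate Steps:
o = -14
H(E) = 98 (H(E) = -7*(-14) = 98)
-56027 + H(√(69 - 40)) = -56027 + 98 = -55929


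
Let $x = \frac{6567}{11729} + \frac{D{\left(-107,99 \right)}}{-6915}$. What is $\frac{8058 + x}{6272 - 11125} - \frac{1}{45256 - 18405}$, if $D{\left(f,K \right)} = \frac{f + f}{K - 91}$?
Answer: $- \frac{70200630625479313}{42275029365978420} \approx -1.6606$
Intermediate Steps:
$D{\left(f,K \right)} = \frac{2 f}{-91 + K}$
$x = \frac{182898223}{324424140}$ ($x = \frac{6567}{11729} + \frac{2 \left(-107\right) \frac{1}{-91 + 99}}{-6915} = 6567 \cdot \frac{1}{11729} + 2 \left(-107\right) \frac{1}{8} \left(- \frac{1}{6915}\right) = \frac{6567}{11729} + 2 \left(-107\right) \frac{1}{8} \left(- \frac{1}{6915}\right) = \frac{6567}{11729} - - \frac{107}{27660} = \frac{6567}{11729} + \frac{107}{27660} = \frac{182898223}{324424140} \approx 0.56376$)
$\frac{8058 + x}{6272 - 11125} - \frac{1}{45256 - 18405} = \frac{8058 + \frac{182898223}{324424140}}{6272 - 11125} - \frac{1}{45256 - 18405} = \frac{2614392618343}{324424140 \left(-4853\right)} - \frac{1}{26851} = \frac{2614392618343}{324424140} \left(- \frac{1}{4853}\right) - \frac{1}{26851} = - \frac{2614392618343}{1574430351420} - \frac{1}{26851} = - \frac{70200630625479313}{42275029365978420}$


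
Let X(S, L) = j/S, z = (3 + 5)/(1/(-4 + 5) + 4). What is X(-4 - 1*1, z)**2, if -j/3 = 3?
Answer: 81/25 ≈ 3.2400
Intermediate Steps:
j = -9 (j = -3*3 = -9)
z = 8/5 (z = 8/(1/1 + 4) = 8/(1 + 4) = 8/5 ≈ 1.6000)
X(S, L) = -9/S
X(-4 - 1*1, z)**2 = (-9/(-4 - 1*1))**2 = (-9/(-4 - 1))**2 = (-9/(-5))**2 = (-9*(-1/5))**2 = (9/5)**2 = 81/25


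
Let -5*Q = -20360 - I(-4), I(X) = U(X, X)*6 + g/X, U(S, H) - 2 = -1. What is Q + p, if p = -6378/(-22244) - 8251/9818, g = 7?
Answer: 2223388198593/545978980 ≈ 4072.3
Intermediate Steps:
U(S, H) = 1 (U(S, H) = 2 - 1 = 1)
I(X) = 6 + 7/X (I(X) = 1*6 + 7/X = 6 + 7/X)
p = -15114505/27298949 (p = -6378*(-1/22244) - 8251*1/9818 = 3189/11122 - 8251/9818 = -15114505/27298949 ≈ -0.55367)
Q = 81457/20 (Q = -(-20360 - (6 + 7/(-4)))/5 = -(-20360 - (6 + 7*(-¼)))/5 = -(-20360 - (6 - 7/4))/5 = -(-20360 - 1*17/4)/5 = -(-20360 - 17/4)/5 = -⅕*(-81457/4) = 81457/20 ≈ 4072.9)
Q + p = 81457/20 - 15114505/27298949 = 2223388198593/545978980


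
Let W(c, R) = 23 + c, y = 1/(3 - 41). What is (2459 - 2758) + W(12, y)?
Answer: -264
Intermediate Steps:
y = -1/38 (y = 1/(-38) = -1/38 ≈ -0.026316)
(2459 - 2758) + W(12, y) = (2459 - 2758) + (23 + 12) = -299 + 35 = -264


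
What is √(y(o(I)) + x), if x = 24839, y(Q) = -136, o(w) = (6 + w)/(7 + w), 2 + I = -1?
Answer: √24703 ≈ 157.17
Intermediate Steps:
I = -3 (I = -2 - 1 = -3)
o(w) = (6 + w)/(7 + w)
√(y(o(I)) + x) = √(-136 + 24839) = √24703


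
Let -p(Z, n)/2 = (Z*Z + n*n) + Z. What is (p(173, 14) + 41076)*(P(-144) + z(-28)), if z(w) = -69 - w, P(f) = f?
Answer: 3611200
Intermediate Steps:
p(Z, n) = -2*Z - 2*Z² - 2*n² (p(Z, n) = -2*((Z*Z + n*n) + Z) = -2*((Z² + n²) + Z) = -2*(Z + Z² + n²) = -2*Z - 2*Z² - 2*n²)
(p(173, 14) + 41076)*(P(-144) + z(-28)) = ((-2*173 - 2*173² - 2*14²) + 41076)*(-144 + (-69 - 1*(-28))) = ((-346 - 2*29929 - 2*196) + 41076)*(-144 + (-69 + 28)) = ((-346 - 59858 - 392) + 41076)*(-144 - 41) = (-60596 + 41076)*(-185) = -19520*(-185) = 3611200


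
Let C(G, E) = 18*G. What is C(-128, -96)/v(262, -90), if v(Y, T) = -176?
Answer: 144/11 ≈ 13.091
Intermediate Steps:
C(-128, -96)/v(262, -90) = (18*(-128))/(-176) = -2304*(-1/176) = 144/11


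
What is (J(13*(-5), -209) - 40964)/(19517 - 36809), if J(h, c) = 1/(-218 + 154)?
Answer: 873899/368896 ≈ 2.3690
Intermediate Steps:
J(h, c) = -1/64 (J(h, c) = 1/(-64) = -1/64)
(J(13*(-5), -209) - 40964)/(19517 - 36809) = (-1/64 - 40964)/(19517 - 36809) = -2621697/64/(-17292) = -2621697/64*(-1/17292) = 873899/368896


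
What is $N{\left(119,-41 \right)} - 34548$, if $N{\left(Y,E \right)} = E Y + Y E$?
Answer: $-44306$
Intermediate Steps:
$N{\left(Y,E \right)} = 2 E Y$ ($N{\left(Y,E \right)} = E Y + E Y = 2 E Y$)
$N{\left(119,-41 \right)} - 34548 = 2 \left(-41\right) 119 - 34548 = -9758 - 34548 = -44306$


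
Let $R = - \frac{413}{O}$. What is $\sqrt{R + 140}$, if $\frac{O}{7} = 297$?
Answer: $\frac{\sqrt{1370193}}{99} \approx 11.824$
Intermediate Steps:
$O = 2079$ ($O = 7 \cdot 297 = 2079$)
$R = - \frac{59}{297}$ ($R = - \frac{413}{2079} = \left(-413\right) \frac{1}{2079} = - \frac{59}{297} \approx -0.19865$)
$\sqrt{R + 140} = \sqrt{- \frac{59}{297} + 140} = \sqrt{\frac{41521}{297}} = \frac{\sqrt{1370193}}{99}$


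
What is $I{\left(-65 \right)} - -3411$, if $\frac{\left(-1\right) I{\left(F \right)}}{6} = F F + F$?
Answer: $-21549$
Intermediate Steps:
$I{\left(F \right)} = - 6 F - 6 F^{2}$ ($I{\left(F \right)} = - 6 \left(F F + F\right) = - 6 \left(F^{2} + F\right) = - 6 \left(F + F^{2}\right) = - 6 F - 6 F^{2}$)
$I{\left(-65 \right)} - -3411 = \left(-6\right) \left(-65\right) \left(1 - 65\right) - -3411 = \left(-6\right) \left(-65\right) \left(-64\right) + 3411 = -24960 + 3411 = -21549$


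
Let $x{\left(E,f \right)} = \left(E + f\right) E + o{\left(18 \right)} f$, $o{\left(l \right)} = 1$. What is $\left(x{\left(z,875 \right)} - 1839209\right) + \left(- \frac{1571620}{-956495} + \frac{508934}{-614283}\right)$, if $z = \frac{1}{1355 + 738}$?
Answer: $- \frac{946332556720961692817156}{514777614551087433} \approx -1.8383 \cdot 10^{6}$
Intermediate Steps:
$z = \frac{1}{2093} \approx 0.00047778$
$x{\left(E,f \right)} = f + E \left(E + f\right)$ ($x{\left(E,f \right)} = \left(E + f\right) E + 1 f = E \left(E + f\right) + f = f + E \left(E + f\right)$)
$\left(x{\left(z,875 \right)} - 1839209\right) + \left(- \frac{1571620}{-956495} + \frac{508934}{-614283}\right) = \left(\left(875 + \left(\frac{1}{2093}\right)^{2} + \frac{1}{2093} \cdot 875\right) - 1839209\right) + \left(- \frac{1571620}{-956495} + \frac{508934}{-614283}\right) = \left(\left(875 + \frac{1}{4380649} + \frac{125}{299}\right) - 1839209\right) + \left(\left(-1571620\right) \left(- \frac{1}{956495}\right) + 508934 \left(- \frac{1}{614283}\right)\right) = \left(\frac{3834899251}{4380649} - 1839209\right) + \left(\frac{314324}{191299} - \frac{508934}{614283}\right) = - \frac{8053094167390}{4380649} + \frac{95725324426}{117511723617} = - \frac{946332556720961692817156}{514777614551087433}$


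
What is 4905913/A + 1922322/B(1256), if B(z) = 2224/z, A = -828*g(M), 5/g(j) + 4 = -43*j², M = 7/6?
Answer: 24025481576737/20716560 ≈ 1.1597e+6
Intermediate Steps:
M = 7/6 (M = 7*(⅙) = 7/6 ≈ 1.1667)
g(j) = 5/(-4 - 43*j²)
A = 149040/2251 (A = -(-4140)/(4 + 43*(7/6)²) = -(-4140)/(4 + 43*(49/36)) = -(-4140)/(4 + 2107/36) = -(-4140)/2251/36 = -(-4140)*36/2251 = -828*(-180/2251) = 149040/2251 ≈ 66.211)
4905913/A + 1922322/B(1256) = 4905913/(149040/2251) + 1922322/((2224/1256)) = 4905913*(2251/149040) + 1922322/((2224*(1/1256))) = 11043210163/149040 + 1922322/(278/157) = 11043210163/149040 + 1922322*(157/278) = 11043210163/149040 + 150902277/139 = 24025481576737/20716560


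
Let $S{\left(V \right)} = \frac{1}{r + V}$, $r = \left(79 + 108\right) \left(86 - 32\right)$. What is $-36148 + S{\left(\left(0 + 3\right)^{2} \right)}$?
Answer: $- \frac{365347835}{10107} \approx -36148.0$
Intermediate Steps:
$r = 10098$ ($r = 187 \cdot 54 = 10098$)
$S{\left(V \right)} = \frac{1}{10098 + V}$
$-36148 + S{\left(\left(0 + 3\right)^{2} \right)} = -36148 + \frac{1}{10098 + \left(0 + 3\right)^{2}} = -36148 + \frac{1}{10098 + 3^{2}} = -36148 + \frac{1}{10098 + 9} = -36148 + \frac{1}{10107} = - \frac{365347835}{10107}$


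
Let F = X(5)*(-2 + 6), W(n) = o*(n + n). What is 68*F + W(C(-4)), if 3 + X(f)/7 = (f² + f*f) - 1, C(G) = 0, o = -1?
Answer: 87584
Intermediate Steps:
W(n) = -2*n (W(n) = -(n + n) = -2*n)
X(f) = -28 + 14*f² (X(f) = -21 + 7*((f² + f*f) - 1) = -21 + 7*((f² + f²) - 1) = -21 + 7*(2*f² - 1) = -21 + 7*(-1 + 2*f²) = -21 + (-7 + 14*f²) = -28 + 14*f²)
F = 1288 (F = (-28 + 14*5²)*(-2 + 6) = (-28 + 14*25)*4 = (-28 + 350)*4 = 322*4 = 1288)
68*F + W(C(-4)) = 68*1288 - 2*0 = 87584 + 0 = 87584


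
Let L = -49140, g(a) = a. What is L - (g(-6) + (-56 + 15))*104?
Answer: -44252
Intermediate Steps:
L - (g(-6) + (-56 + 15))*104 = -49140 - (-6 + (-56 + 15))*104 = -49140 - (-6 - 41)*104 = -49140 - (-47)*104 = -49140 - 1*(-4888) = -49140 + 4888 = -44252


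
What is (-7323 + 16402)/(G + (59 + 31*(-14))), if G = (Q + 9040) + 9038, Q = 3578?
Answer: 9079/21281 ≈ 0.42662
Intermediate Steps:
G = 21656 (G = (3578 + 9040) + 9038 = 12618 + 9038 = 21656)
(-7323 + 16402)/(G + (59 + 31*(-14))) = (-7323 + 16402)/(21656 + (59 + 31*(-14))) = 9079/(21656 + (59 - 434)) = 9079/(21656 - 375) = 9079/21281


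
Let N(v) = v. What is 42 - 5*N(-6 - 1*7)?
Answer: 107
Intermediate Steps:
42 - 5*N(-6 - 1*7) = 42 - 5*(-6 - 1*7) = 42 - 5*(-6 - 7) = 42 - 5*(-13) = 42 + 65 = 107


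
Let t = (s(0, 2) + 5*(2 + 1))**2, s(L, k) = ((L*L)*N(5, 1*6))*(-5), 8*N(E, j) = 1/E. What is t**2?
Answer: 50625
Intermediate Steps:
N(E, j) = 1/(8*E)
s(L, k) = -L**2/8 (s(L, k) = ((L*L)*((1/8)/5))*(-5) = (L**2*((1/8)*(1/5)))*(-5) = (L**2*(1/40))*(-5) = (L**2/40)*(-5) = -L**2/8)
t = 225 (t = (-1/8*0**2 + 5*(2 + 1))**2 = (-1/8*0 + 5*3)**2 = (0 + 15)**2 = 15**2 = 225)
t**2 = 225**2 = 50625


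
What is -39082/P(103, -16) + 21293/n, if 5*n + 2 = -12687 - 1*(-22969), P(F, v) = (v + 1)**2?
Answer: -75561667/462600 ≈ -163.34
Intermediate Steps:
P(F, v) = (1 + v)**2
n = 2056 (n = -2/5 + (-12687 - 1*(-22969))/5 = -2/5 + (-12687 + 22969)/5 = -2/5 + (1/5)*10282 = -2/5 + 10282/5 = 2056)
-39082/P(103, -16) + 21293/n = -39082/(1 - 16)**2 + 21293/2056 = -39082/((-15)**2) + 21293*(1/2056) = -39082/225 + 21293/2056 = -75561667/462600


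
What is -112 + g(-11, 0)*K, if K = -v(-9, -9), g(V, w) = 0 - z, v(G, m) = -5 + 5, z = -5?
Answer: -112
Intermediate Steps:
v(G, m) = 0
g(V, w) = 5 (g(V, w) = 0 - 1*(-5) = 0 + 5 = 5)
K = 0 (K = -1*0 = 0)
-112 + g(-11, 0)*K = -112 + 5*0 = -112 + 0 = -112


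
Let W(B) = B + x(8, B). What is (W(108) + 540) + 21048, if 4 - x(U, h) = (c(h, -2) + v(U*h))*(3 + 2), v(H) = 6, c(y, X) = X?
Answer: 21680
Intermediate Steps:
x(U, h) = -16 (x(U, h) = 4 - (-2 + 6)*(3 + 2) = 4 - 4*5 = 4 - 1*20 = 4 - 20 = -16)
W(B) = -16 + B (W(B) = B - 16 = -16 + B)
(W(108) + 540) + 21048 = ((-16 + 108) + 540) + 21048 = (92 + 540) + 21048 = 632 + 21048 = 21680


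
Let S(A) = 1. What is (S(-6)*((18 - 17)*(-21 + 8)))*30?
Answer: -390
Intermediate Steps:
(S(-6)*((18 - 17)*(-21 + 8)))*30 = (1*((18 - 17)*(-21 + 8)))*30 = (1*(1*(-13)))*30 = (1*(-13))*30 = -13*30 = -390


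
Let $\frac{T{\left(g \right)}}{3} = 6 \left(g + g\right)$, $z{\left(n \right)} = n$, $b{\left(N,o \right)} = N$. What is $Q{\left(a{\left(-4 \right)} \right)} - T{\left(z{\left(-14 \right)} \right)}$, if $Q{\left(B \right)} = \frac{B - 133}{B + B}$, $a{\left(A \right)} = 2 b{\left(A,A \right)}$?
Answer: $\frac{8205}{16} \approx 512.81$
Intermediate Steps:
$a{\left(A \right)} = 2 A$
$Q{\left(B \right)} = \frac{-133 + B}{2 B}$
$T{\left(g \right)} = 36 g$ ($T{\left(g \right)} = 3 \cdot 6 \left(g + g\right) = 3 \cdot 6 \cdot 2 g = 3 \cdot 12 g = 36 g$)
$Q{\left(a{\left(-4 \right)} \right)} - T{\left(z{\left(-14 \right)} \right)} = \frac{-133 + 2 \left(-4\right)}{2 \cdot 2 \left(-4\right)} - 36 \left(-14\right) = \frac{-133 - 8}{2 \left(-8\right)} - -504 = \frac{1}{2} \left(- \frac{1}{8}\right) \left(-141\right) + 504 = \frac{141}{16} + 504 = \frac{8205}{16}$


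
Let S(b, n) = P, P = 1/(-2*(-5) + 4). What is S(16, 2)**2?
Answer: 1/196 ≈ 0.0051020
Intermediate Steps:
P = 1/14 (P = 1/(10 + 4) = 1/14 ≈ 0.071429)
S(b, n) = 1/14
S(16, 2)**2 = (1/14)**2 = 1/196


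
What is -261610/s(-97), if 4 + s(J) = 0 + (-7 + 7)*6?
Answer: 130805/2 ≈ 65403.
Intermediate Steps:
s(J) = -4 (s(J) = -4 + (0 + (-7 + 7)*6) = -4 + (0 + 0*6) = -4 + (0 + 0) = -4 + 0 = -4)
-261610/s(-97) = -261610/(-4) = -261610*(-¼) = 130805/2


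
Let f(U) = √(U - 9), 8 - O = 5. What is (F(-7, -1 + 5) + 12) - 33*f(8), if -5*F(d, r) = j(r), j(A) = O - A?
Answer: 61/5 - 33*I ≈ 12.2 - 33.0*I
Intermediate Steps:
O = 3 (O = 8 - 1*5 = 8 - 5 = 3)
f(U) = √(-9 + U)
j(A) = 3 - A
F(d, r) = -⅗ + r/5 (F(d, r) = -(3 - r)/5 = -⅗ + r/5)
(F(-7, -1 + 5) + 12) - 33*f(8) = ((-⅗ + (-1 + 5)/5) + 12) - 33*√(-9 + 8) = ((-⅗ + (⅕)*4) + 12) - 33*I = ((-⅗ + ⅘) + 12) - 33*I = (⅕ + 12) - 33*I = 61/5 - 33*I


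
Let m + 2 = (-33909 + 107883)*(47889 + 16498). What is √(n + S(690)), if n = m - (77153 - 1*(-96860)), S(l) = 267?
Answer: 3*√529198910 ≈ 69013.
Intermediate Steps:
m = 4762963936 (m = -2 + (-33909 + 107883)*(47889 + 16498) = -2 + 73974*64387 = -2 + 4762963938 = 4762963936)
n = 4762789923 (n = 4762963936 - (77153 - 1*(-96860)) = 4762963936 - (77153 + 96860) = 4762963936 - 1*174013 = 4762963936 - 174013 = 4762789923)
√(n + S(690)) = √(4762789923 + 267) = √4762790190 = 3*√529198910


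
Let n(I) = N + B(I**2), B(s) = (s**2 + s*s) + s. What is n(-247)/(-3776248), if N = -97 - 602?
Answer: -930532059/472031 ≈ -1971.3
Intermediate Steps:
B(s) = s + 2*s**2 (B(s) = (s**2 + s**2) + s = 2*s**2 + s = s + 2*s**2)
N = -699
n(I) = -699 + I**2*(1 + 2*I**2)
n(-247)/(-3776248) = (-699 + (-247)**2 + 2*(-247)**4)/(-3776248) = (-699 + 61009 + 2*3722098081)*(-1/3776248) = (-699 + 61009 + 7444196162)*(-1/3776248) = 7444256472*(-1/3776248) = -930532059/472031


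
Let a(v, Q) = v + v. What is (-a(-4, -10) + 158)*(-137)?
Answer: -22742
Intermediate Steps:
a(v, Q) = 2*v
(-a(-4, -10) + 158)*(-137) = (-2*(-4) + 158)*(-137) = (-1*(-8) + 158)*(-137) = (8 + 158)*(-137) = 166*(-137) = -22742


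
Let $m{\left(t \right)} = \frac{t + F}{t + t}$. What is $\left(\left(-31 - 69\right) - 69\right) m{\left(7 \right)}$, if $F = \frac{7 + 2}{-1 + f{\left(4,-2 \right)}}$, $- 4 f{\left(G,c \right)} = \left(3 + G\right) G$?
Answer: $- \frac{7943}{112} \approx -70.92$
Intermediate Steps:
$f{\left(G,c \right)} = - \frac{G \left(3 + G\right)}{4}$ ($f{\left(G,c \right)} = - \frac{\left(3 + G\right) G}{4} = - \frac{G \left(3 + G\right)}{4}$)
$F = - \frac{9}{8}$ ($F = \frac{7 + 2}{-1 - 1 \left(3 + 4\right)} = \frac{9}{-1 - 1 \cdot 7} = \frac{9}{-1 - 7} = \frac{9}{-8} = 9 \left(- \frac{1}{8}\right) = - \frac{9}{8} \approx -1.125$)
$m{\left(t \right)} = \frac{- \frac{9}{8} + t}{2 t}$ ($m{\left(t \right)} = \frac{t - \frac{9}{8}}{t + t} = \frac{- \frac{9}{8} + t}{2 t}$)
$\left(\left(-31 - 69\right) - 69\right) m{\left(7 \right)} = \left(\left(-31 - 69\right) - 69\right) \frac{-9 + 8 \cdot 7}{16 \cdot 7} = \left(-100 - 69\right) \frac{1}{16} \cdot \frac{1}{7} \left(-9 + 56\right) = - 169 \cdot \frac{1}{16} \cdot \frac{1}{7} \cdot 47 = \left(-169\right) \frac{47}{112} = - \frac{7943}{112}$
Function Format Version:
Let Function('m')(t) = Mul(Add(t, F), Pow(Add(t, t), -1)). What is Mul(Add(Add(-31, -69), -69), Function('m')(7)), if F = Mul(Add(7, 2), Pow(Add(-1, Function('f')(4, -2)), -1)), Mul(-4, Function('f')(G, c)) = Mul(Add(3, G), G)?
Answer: Rational(-7943, 112) ≈ -70.920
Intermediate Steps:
Function('f')(G, c) = Mul(Rational(-1, 4), G, Add(3, G)) (Function('f')(G, c) = Mul(Rational(-1, 4), Mul(Add(3, G), G)) = Mul(Rational(-1, 4), Mul(G, Add(3, G))) = Mul(Rational(-1, 4), G, Add(3, G)))
F = Rational(-9, 8) (F = Mul(Add(7, 2), Pow(Add(-1, Mul(Rational(-1, 4), 4, Add(3, 4))), -1)) = Mul(9, Pow(Add(-1, Mul(Rational(-1, 4), 4, 7)), -1)) = Mul(9, Pow(Add(-1, -7), -1)) = Mul(9, Pow(-8, -1)) = Mul(9, Rational(-1, 8)) = Rational(-9, 8) ≈ -1.1250)
Function('m')(t) = Mul(Rational(1, 2), Pow(t, -1), Add(Rational(-9, 8), t)) (Function('m')(t) = Mul(Add(t, Rational(-9, 8)), Pow(Add(t, t), -1)) = Mul(Add(Rational(-9, 8), t), Pow(Mul(2, t), -1)) = Mul(Add(Rational(-9, 8), t), Mul(Rational(1, 2), Pow(t, -1))) = Mul(Rational(1, 2), Pow(t, -1), Add(Rational(-9, 8), t)))
Mul(Add(Add(-31, -69), -69), Function('m')(7)) = Mul(Add(Add(-31, -69), -69), Mul(Rational(1, 16), Pow(7, -1), Add(-9, Mul(8, 7)))) = Mul(Add(-100, -69), Mul(Rational(1, 16), Rational(1, 7), Add(-9, 56))) = Mul(-169, Mul(Rational(1, 16), Rational(1, 7), 47)) = Mul(-169, Rational(47, 112)) = Rational(-7943, 112)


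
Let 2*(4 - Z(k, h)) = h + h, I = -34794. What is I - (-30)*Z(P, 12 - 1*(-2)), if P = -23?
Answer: -35094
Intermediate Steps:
Z(k, h) = 4 - h (Z(k, h) = 4 - (h + h)/2 = 4 - h)
I - (-30)*Z(P, 12 - 1*(-2)) = -34794 - (-30)*(4 - (12 - 1*(-2))) = -34794 - (-30)*(4 - (12 + 2)) = -34794 - (-30)*(4 - 1*14) = -34794 - (-30)*(4 - 14) = -34794 - (-30)*(-10) = -34794 - 1*300 = -34794 - 300 = -35094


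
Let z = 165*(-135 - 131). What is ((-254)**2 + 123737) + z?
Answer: 144363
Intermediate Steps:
z = -43890 (z = 165*(-266) = -43890)
((-254)**2 + 123737) + z = ((-254)**2 + 123737) - 43890 = (64516 + 123737) - 43890 = 188253 - 43890 = 144363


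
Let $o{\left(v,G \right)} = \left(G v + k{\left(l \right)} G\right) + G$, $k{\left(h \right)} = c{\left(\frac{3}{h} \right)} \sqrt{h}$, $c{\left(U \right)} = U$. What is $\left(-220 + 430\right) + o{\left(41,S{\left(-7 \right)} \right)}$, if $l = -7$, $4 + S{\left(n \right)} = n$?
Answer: $-252 + \frac{33 i \sqrt{7}}{7} \approx -252.0 + 12.473 i$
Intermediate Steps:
$S{\left(n \right)} = -4 + n$
$k{\left(h \right)} = \frac{3}{\sqrt{h}}$ ($k{\left(h \right)} = \frac{3}{h} \sqrt{h} = \frac{3}{\sqrt{h}}$)
$o{\left(v,G \right)} = G + G v - \frac{3 i G \sqrt{7}}{7}$ ($o{\left(v,G \right)} = \left(G v + \frac{3}{i \sqrt{7}} G\right) + G = \left(G v + 3 \left(- \frac{i \sqrt{7}}{7}\right) G\right) + G = \left(G v + - \frac{3 i \sqrt{7}}{7} G\right) + G = \left(G v - \frac{3 i G \sqrt{7}}{7}\right) + G = G + G v - \frac{3 i G \sqrt{7}}{7}$)
$\left(-220 + 430\right) + o{\left(41,S{\left(-7 \right)} \right)} = \left(-220 + 430\right) + \frac{\left(-4 - 7\right) \left(7 + 7 \cdot 41 - 3 i \sqrt{7}\right)}{7} = 210 + \frac{1}{7} \left(-11\right) \left(7 + 287 - 3 i \sqrt{7}\right) = 210 + \frac{1}{7} \left(-11\right) \left(294 - 3 i \sqrt{7}\right) = 210 - \left(462 - \frac{33 i \sqrt{7}}{7}\right) = -252 + \frac{33 i \sqrt{7}}{7}$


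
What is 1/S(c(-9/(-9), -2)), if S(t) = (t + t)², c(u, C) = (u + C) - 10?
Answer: 1/484 ≈ 0.0020661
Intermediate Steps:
c(u, C) = -10 + C + u (c(u, C) = (C + u) - 10 = -10 + C + u)
S(t) = 4*t² (S(t) = (2*t)² = 4*t²)
1/S(c(-9/(-9), -2)) = 1/(4*(-10 - 2 - 9/(-9))²) = 1/(4*(-10 - 2 - 9*(-⅑))²) = 1/(4*(-10 - 2 + 1)²) = 1/(4*(-11)²) = 1/(4*121) = 1/484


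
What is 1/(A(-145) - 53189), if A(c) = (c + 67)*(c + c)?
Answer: -1/30569 ≈ -3.2713e-5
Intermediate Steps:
A(c) = 2*c*(67 + c) (A(c) = (67 + c)*(2*c) = 2*c*(67 + c))
1/(A(-145) - 53189) = 1/(2*(-145)*(67 - 145) - 53189) = 1/(2*(-145)*(-78) - 53189) = 1/(22620 - 53189) = 1/(-30569) = -1/30569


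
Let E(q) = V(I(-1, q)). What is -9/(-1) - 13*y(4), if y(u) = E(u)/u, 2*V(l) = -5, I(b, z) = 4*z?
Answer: 137/8 ≈ 17.125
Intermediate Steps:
V(l) = -5/2 (V(l) = (½)*(-5) = -5/2)
E(q) = -5/2
y(u) = -5/(2*u)
-9/(-1) - 13*y(4) = -9/(-1) - (-65)/(2*4) = -9*(-1) - (-65)/(2*4) = 9 - 13*(-5/8) = 9 + 65/8 = 137/8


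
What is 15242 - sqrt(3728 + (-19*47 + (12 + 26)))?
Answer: 15242 - 13*sqrt(17) ≈ 15188.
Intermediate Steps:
15242 - sqrt(3728 + (-19*47 + (12 + 26))) = 15242 - sqrt(3728 + (-893 + 38)) = 15242 - sqrt(3728 - 855) = 15242 - sqrt(2873) = 15242 - 13*sqrt(17)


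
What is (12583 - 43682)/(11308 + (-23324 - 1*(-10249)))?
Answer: 31099/1767 ≈ 17.600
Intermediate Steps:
(12583 - 43682)/(11308 + (-23324 - 1*(-10249))) = -31099/(11308 + (-23324 + 10249)) = -31099/(11308 - 13075) = -31099/(-1767) = -31099*(-1/1767) = 31099/1767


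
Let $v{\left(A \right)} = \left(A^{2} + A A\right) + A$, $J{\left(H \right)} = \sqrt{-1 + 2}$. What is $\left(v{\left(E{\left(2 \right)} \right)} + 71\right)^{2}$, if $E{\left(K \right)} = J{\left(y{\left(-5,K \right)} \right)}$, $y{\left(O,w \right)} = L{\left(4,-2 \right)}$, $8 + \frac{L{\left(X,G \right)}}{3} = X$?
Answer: $5476$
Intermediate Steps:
$L{\left(X,G \right)} = -24 + 3 X$
$y{\left(O,w \right)} = -12$ ($y{\left(O,w \right)} = -24 + 3 \cdot 4 = -24 + 12 = -12$)
$J{\left(H \right)} = 1$ ($J{\left(H \right)} = \sqrt{1} = 1$)
$E{\left(K \right)} = 1$
$v{\left(A \right)} = A + 2 A^{2}$ ($v{\left(A \right)} = \left(A^{2} + A^{2}\right) + A = 2 A^{2} + A = A + 2 A^{2}$)
$\left(v{\left(E{\left(2 \right)} \right)} + 71\right)^{2} = \left(1 \left(1 + 2 \cdot 1\right) + 71\right)^{2} = \left(1 \left(1 + 2\right) + 71\right)^{2} = \left(1 \cdot 3 + 71\right)^{2} = \left(3 + 71\right)^{2} = 74^{2} = 5476$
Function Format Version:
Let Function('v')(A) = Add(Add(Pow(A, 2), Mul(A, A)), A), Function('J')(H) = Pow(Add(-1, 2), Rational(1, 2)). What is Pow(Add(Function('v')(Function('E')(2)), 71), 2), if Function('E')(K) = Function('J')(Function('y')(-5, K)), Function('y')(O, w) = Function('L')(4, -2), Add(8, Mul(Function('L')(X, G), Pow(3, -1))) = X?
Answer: 5476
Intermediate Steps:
Function('L')(X, G) = Add(-24, Mul(3, X))
Function('y')(O, w) = -12 (Function('y')(O, w) = Add(-24, Mul(3, 4)) = Add(-24, 12) = -12)
Function('J')(H) = 1 (Function('J')(H) = Pow(1, Rational(1, 2)) = 1)
Function('E')(K) = 1
Function('v')(A) = Add(A, Mul(2, Pow(A, 2))) (Function('v')(A) = Add(Add(Pow(A, 2), Pow(A, 2)), A) = Add(Mul(2, Pow(A, 2)), A) = Add(A, Mul(2, Pow(A, 2))))
Pow(Add(Function('v')(Function('E')(2)), 71), 2) = Pow(Add(Mul(1, Add(1, Mul(2, 1))), 71), 2) = Pow(Add(Mul(1, Add(1, 2)), 71), 2) = Pow(Add(Mul(1, 3), 71), 2) = Pow(Add(3, 71), 2) = Pow(74, 2) = 5476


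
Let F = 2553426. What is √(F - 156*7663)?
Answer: √1357998 ≈ 1165.3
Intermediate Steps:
√(F - 156*7663) = √(2553426 - 156*7663) = √(2553426 - 1195428) = √1357998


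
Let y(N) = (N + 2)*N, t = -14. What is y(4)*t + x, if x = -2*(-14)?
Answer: -308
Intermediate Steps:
y(N) = N*(2 + N) (y(N) = (2 + N)*N = N*(2 + N))
x = 28
y(4)*t + x = (4*(2 + 4))*(-14) + 28 = (4*6)*(-14) + 28 = 24*(-14) + 28 = -336 + 28 = -308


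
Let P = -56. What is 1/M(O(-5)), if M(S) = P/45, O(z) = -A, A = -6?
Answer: -45/56 ≈ -0.80357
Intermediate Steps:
O(z) = 6 (O(z) = -1*(-6) = 6)
M(S) = -56/45
1/M(O(-5)) = 1/(-56/45) = -45/56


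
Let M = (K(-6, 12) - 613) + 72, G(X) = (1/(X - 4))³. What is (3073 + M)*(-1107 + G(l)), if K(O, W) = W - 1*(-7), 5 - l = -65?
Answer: -811876339121/287496 ≈ -2.8240e+6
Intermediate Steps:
l = 70 (l = 5 - 1*(-65) = 5 + 65 = 70)
K(O, W) = 7 + W (K(O, W) = W + 7 = 7 + W)
G(X) = (-4 + X)⁻³ (G(X) = (1/(-4 + X))³ = (-4 + X)⁻³)
M = -522 (M = ((7 + 12) - 613) + 72 = (19 - 613) + 72 = -594 + 72 = -522)
(3073 + M)*(-1107 + G(l)) = (3073 - 522)*(-1107 + (-4 + 70)⁻³) = 2551*(-1107 + 66⁻³) = 2551*(-1107 + 1/287496) = 2551*(-318258071/287496) = -811876339121/287496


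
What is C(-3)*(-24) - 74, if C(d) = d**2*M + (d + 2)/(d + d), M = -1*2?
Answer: 354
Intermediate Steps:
M = -2
C(d) = -2*d**2 + (2 + d)/(2*d) (C(d) = d**2*(-2) + (d + 2)/(d + d) = -2*d**2 + (2 + d)/((2*d)) = -2*d**2 + (2 + d)*(1/(2*d)) = -2*d**2 + (2 + d)/(2*d))
C(-3)*(-24) - 74 = ((1/2)*(2 - 3 - 4*(-3)**3)/(-3))*(-24) - 74 = ((1/2)*(-1/3)*(2 - 3 - 4*(-27)))*(-24) - 74 = ((1/2)*(-1/3)*(2 - 3 + 108))*(-24) - 74 = ((1/2)*(-1/3)*107)*(-24) - 74 = -107/6*(-24) - 74 = 428 - 74 = 354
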